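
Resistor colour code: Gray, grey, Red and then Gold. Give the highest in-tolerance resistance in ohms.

Grey → 8 (first significant figure)
Grey → 8 (second significant figure)
Red → ×10^2 multiplier
Gold → ±5% tolerance
88 × 100 = 8800 Ω
Highest = 8800 × (1 + 5/100) = 9240 Ω.

9240 Ω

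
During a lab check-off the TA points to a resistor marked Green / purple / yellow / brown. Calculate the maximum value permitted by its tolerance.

Green → 5 (first significant figure)
Violet → 7 (second significant figure)
Yellow → ×10^4 multiplier
Brown → ±1% tolerance
57 × 10000 = 570000 Ω
Maximum = 570000 × (1 + 1/100) = 575700 Ω.

575700 Ω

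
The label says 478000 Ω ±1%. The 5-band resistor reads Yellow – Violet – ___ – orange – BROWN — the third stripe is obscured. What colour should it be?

grey

478000 Ω = 478 × 10^3.
The third band gives digit 8 of the significand, and 8 is grey.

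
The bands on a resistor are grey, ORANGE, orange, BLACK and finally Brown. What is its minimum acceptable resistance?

824.67 Ω

Grey → 8 (first significant figure)
Orange → 3 (second significant figure)
Orange → 3 (third significant figure)
Black → ×1 multiplier
Brown → ±1% tolerance
833 × 1 = 833 Ω
Minimum = 833 × (1 − 1/100) = 824.67 Ω.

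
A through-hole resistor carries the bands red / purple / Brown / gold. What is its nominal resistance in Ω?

Red → 2 (first significant figure)
Violet → 7 (second significant figure)
Brown → ×10 multiplier
27 × 10 = 270 Ω

270 Ω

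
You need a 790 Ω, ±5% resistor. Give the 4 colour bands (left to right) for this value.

790 Ω = 79 × 10^1.
7 → violet
9 → white
Multiplier 10^1 → brown.
±5% tolerance → gold.

violet, white, brown, gold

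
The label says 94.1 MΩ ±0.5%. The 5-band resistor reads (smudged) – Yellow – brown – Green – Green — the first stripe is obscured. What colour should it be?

white

94100000 Ω = 941 × 10^5.
The first band gives digit 9 of the significand, and 9 is white.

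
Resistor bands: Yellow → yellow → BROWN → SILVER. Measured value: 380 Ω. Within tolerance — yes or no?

Yellow → 4 (first significant figure)
Yellow → 4 (second significant figure)
Brown → ×10 multiplier
Silver → ±10% tolerance
44 × 10 = 440 Ω
Allowed range: 396 Ω to 484 Ω.
380 Ω lies outside that range.

no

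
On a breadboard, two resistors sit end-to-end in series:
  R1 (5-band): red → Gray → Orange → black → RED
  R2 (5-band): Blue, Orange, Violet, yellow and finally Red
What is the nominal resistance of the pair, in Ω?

6370283 Ω

R1: red, grey, orange → 283; black ×1 → 283 Ω.
R2: blue, orange, violet → 637; yellow ×10^4 → 6370000 Ω.
Series: 283 + 6370000 = 6370283 Ω.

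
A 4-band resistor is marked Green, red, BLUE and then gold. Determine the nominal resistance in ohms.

52000000 Ω

Green → 5 (first significant figure)
Red → 2 (second significant figure)
Blue → ×10^6 multiplier
52 × 1000000 = 52000000 Ω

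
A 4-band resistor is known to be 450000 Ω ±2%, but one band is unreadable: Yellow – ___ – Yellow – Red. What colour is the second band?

450000 Ω = 45 × 10^4.
The second band gives digit 5 of the significand, and 5 is green.

green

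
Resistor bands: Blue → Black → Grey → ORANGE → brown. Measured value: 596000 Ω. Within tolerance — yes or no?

Blue → 6 (first significant figure)
Black → 0 (second significant figure)
Grey → 8 (third significant figure)
Orange → ×10^3 multiplier
Brown → ±1% tolerance
608 × 1000 = 608000 Ω
Allowed range: 601920 Ω to 614080 Ω.
596000 Ω lies outside that range.

no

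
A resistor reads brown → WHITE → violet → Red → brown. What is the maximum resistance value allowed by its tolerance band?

19897 Ω

Brown → 1 (first significant figure)
White → 9 (second significant figure)
Violet → 7 (third significant figure)
Red → ×10^2 multiplier
Brown → ±1% tolerance
197 × 100 = 19700 Ω
Maximum = 19700 × (1 + 1/100) = 19897 Ω.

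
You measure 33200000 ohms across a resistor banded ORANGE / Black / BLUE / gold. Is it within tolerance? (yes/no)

Orange → 3 (first significant figure)
Black → 0 (second significant figure)
Blue → ×10^6 multiplier
Gold → ±5% tolerance
30 × 1000000 = 30000000 Ω
Allowed range: 28500000 Ω to 31500000 Ω.
33200000 ohms lies outside that range.

no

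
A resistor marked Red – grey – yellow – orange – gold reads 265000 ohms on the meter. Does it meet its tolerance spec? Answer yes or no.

Red → 2 (first significant figure)
Grey → 8 (second significant figure)
Yellow → 4 (third significant figure)
Orange → ×10^3 multiplier
Gold → ±5% tolerance
284 × 1000 = 284000 Ω
Allowed range: 269800 Ω to 298200 Ω.
265000 ohms lies outside that range.

no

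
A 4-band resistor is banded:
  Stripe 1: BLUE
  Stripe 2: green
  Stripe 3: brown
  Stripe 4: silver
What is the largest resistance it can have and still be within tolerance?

715 Ω

Blue → 6 (first significant figure)
Green → 5 (second significant figure)
Brown → ×10 multiplier
Silver → ±10% tolerance
65 × 10 = 650 Ω
Largest = 650 × (1 + 10/100) = 715 Ω.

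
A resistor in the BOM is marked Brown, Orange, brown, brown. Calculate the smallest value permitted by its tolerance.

Brown → 1 (first significant figure)
Orange → 3 (second significant figure)
Brown → ×10 multiplier
Brown → ±1% tolerance
13 × 10 = 130 Ω
Smallest = 130 × (1 − 1/100) = 128.7 Ω.

128.7 Ω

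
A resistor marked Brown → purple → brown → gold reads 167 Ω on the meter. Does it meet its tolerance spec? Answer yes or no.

yes

Brown → 1 (first significant figure)
Violet → 7 (second significant figure)
Brown → ×10 multiplier
Gold → ±5% tolerance
17 × 10 = 170 Ω
Allowed range: 161.5 Ω to 178.5 Ω.
167 Ω lies inside that range.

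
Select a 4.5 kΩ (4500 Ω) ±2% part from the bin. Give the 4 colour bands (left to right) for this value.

4500 Ω = 45 × 10^2.
4 → yellow
5 → green
Multiplier 10^2 → red.
±2% tolerance → red.

yellow, green, red, red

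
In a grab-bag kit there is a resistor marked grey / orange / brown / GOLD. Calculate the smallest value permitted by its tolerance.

Grey → 8 (first significant figure)
Orange → 3 (second significant figure)
Brown → ×10 multiplier
Gold → ±5% tolerance
83 × 10 = 830 Ω
Smallest = 830 × (1 − 5/100) = 788.5 Ω.

788.5 Ω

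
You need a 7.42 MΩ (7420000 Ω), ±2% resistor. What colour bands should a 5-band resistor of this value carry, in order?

7420000 Ω = 742 × 10^4.
7 → violet
4 → yellow
2 → red
Multiplier 10^4 → yellow.
±2% tolerance → red.

violet, yellow, red, yellow, red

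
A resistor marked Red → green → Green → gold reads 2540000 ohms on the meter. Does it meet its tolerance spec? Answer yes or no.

Red → 2 (first significant figure)
Green → 5 (second significant figure)
Green → ×10^5 multiplier
Gold → ±5% tolerance
25 × 100000 = 2500000 Ω
Allowed range: 2375000 Ω to 2625000 Ω.
2540000 ohms lies inside that range.

yes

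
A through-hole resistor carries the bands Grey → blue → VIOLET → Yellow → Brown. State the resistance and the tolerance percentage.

Grey → 8 (first significant figure)
Blue → 6 (second significant figure)
Violet → 7 (third significant figure)
Yellow → ×10^4 multiplier
Brown → ±1% tolerance
867 × 10000 = 8670000 Ω

8670000 Ω ±1%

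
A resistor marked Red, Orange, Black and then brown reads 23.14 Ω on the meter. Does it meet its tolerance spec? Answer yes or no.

yes

Red → 2 (first significant figure)
Orange → 3 (second significant figure)
Black → ×1 multiplier
Brown → ±1% tolerance
23 × 1 = 23 Ω
Allowed range: 22.77 Ω to 23.23 Ω.
23.14 Ω lies inside that range.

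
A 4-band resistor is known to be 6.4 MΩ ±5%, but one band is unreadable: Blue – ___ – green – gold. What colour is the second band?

yellow

6400000 Ω = 64 × 10^5.
The second band gives digit 4 of the significand, and 4 is yellow.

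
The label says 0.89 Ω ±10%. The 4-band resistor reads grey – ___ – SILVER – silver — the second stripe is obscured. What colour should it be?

white

0.89 Ω = 89 × 10^-2.
The second band gives digit 9 of the significand, and 9 is white.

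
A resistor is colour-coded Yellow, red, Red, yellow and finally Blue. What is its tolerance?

±0.25%

The last band, blue, is the tolerance band.
Blue corresponds to ±0.25%.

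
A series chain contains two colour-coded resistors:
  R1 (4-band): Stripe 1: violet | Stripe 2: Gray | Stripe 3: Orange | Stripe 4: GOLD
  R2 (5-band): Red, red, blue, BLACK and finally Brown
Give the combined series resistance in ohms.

78226 Ω

R1: violet, grey → 78; orange ×10^3 → 78000 Ω.
R2: red, red, blue → 226; black ×1 → 226 Ω.
Series: 78000 + 226 = 78226 Ω.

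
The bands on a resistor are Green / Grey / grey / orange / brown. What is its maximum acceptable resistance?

Green → 5 (first significant figure)
Grey → 8 (second significant figure)
Grey → 8 (third significant figure)
Orange → ×10^3 multiplier
Brown → ±1% tolerance
588 × 1000 = 588000 Ω
Maximum = 588000 × (1 + 1/100) = 593880 Ω.

593880 Ω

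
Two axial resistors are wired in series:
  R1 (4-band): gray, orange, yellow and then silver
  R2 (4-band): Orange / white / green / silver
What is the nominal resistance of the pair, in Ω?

R1: grey, orange → 83; yellow ×10^4 → 830000 Ω.
R2: orange, white → 39; green ×10^5 → 3900000 Ω.
Series: 830000 + 3900000 = 4730000 Ω.

4730000 Ω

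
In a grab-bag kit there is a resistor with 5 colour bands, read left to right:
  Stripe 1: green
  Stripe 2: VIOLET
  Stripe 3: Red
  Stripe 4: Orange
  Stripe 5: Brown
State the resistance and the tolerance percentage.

Green → 5 (first significant figure)
Violet → 7 (second significant figure)
Red → 2 (third significant figure)
Orange → ×10^3 multiplier
Brown → ±1% tolerance
572 × 1000 = 572000 Ω

572000 Ω ±1%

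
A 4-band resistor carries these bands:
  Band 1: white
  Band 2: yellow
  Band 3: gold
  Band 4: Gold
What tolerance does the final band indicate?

±5%

The last band, gold, is the tolerance band.
Gold corresponds to ±5%.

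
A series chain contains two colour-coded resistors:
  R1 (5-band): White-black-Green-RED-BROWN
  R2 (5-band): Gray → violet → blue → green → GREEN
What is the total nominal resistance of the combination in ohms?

87690500 Ω

R1: white, black, green → 905; red ×10^2 → 90500 Ω.
R2: grey, violet, blue → 876; green ×10^5 → 87600000 Ω.
Series: 90500 + 87600000 = 87690500 Ω.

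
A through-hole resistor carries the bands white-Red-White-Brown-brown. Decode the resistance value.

9290 Ω

White → 9 (first significant figure)
Red → 2 (second significant figure)
White → 9 (third significant figure)
Brown → ×10 multiplier
929 × 10 = 9290 Ω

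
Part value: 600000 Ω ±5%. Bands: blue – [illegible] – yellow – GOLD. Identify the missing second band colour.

600000 Ω = 60 × 10^4.
The second band gives digit 0 of the significand, and 0 is black.

black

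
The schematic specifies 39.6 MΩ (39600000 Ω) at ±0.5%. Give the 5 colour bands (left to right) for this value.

39600000 Ω = 396 × 10^5.
3 → orange
9 → white
6 → blue
Multiplier 10^5 → green.
±0.5% tolerance → green.

orange, white, blue, green, green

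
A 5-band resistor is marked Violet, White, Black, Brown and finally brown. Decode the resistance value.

7900 Ω

Violet → 7 (first significant figure)
White → 9 (second significant figure)
Black → 0 (third significant figure)
Brown → ×10 multiplier
790 × 10 = 7900 Ω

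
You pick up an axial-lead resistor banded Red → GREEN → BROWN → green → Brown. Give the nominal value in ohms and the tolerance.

Red → 2 (first significant figure)
Green → 5 (second significant figure)
Brown → 1 (third significant figure)
Green → ×10^5 multiplier
Brown → ±1% tolerance
251 × 100000 = 25100000 Ω

25100000 Ω ±1%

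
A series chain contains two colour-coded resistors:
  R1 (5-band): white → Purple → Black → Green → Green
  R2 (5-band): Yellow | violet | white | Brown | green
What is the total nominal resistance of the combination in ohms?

97004790 Ω

R1: white, violet, black → 970; green ×10^5 → 97000000 Ω.
R2: yellow, violet, white → 479; brown ×10 → 4790 Ω.
Series: 97000000 + 4790 = 97004790 Ω.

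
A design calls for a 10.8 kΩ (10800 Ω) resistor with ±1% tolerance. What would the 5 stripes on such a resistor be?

brown, black, grey, red, brown

10800 Ω = 108 × 10^2.
1 → brown
0 → black
8 → grey
Multiplier 10^2 → red.
±1% tolerance → brown.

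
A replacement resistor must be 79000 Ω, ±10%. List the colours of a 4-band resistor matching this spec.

violet, white, orange, silver

79000 Ω = 79 × 10^3.
7 → violet
9 → white
Multiplier 10^3 → orange.
±10% tolerance → silver.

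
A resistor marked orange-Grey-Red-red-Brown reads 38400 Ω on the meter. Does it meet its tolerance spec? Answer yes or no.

Orange → 3 (first significant figure)
Grey → 8 (second significant figure)
Red → 2 (third significant figure)
Red → ×10^2 multiplier
Brown → ±1% tolerance
382 × 100 = 38200 Ω
Allowed range: 37818 Ω to 38582 Ω.
38400 Ω lies inside that range.

yes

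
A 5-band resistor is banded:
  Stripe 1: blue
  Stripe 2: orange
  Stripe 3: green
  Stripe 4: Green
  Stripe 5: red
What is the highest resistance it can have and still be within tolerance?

64770000 Ω

Blue → 6 (first significant figure)
Orange → 3 (second significant figure)
Green → 5 (third significant figure)
Green → ×10^5 multiplier
Red → ±2% tolerance
635 × 100000 = 63500000 Ω
Highest = 63500000 × (1 + 2/100) = 64770000 Ω.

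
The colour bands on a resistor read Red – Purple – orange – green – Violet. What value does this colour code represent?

Red → 2 (first significant figure)
Violet → 7 (second significant figure)
Orange → 3 (third significant figure)
Green → ×10^5 multiplier
273 × 100000 = 27300000 Ω

27300000 Ω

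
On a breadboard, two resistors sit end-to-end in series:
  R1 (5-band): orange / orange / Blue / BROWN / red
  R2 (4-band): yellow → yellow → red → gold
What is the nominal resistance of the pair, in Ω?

7760 Ω

R1: orange, orange, blue → 336; brown ×10 → 3360 Ω.
R2: yellow, yellow → 44; red ×10^2 → 4400 Ω.
Series: 3360 + 4400 = 7760 Ω.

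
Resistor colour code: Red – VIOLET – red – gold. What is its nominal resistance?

Red → 2 (first significant figure)
Violet → 7 (second significant figure)
Red → ×10^2 multiplier
27 × 100 = 2700 Ω

2700 Ω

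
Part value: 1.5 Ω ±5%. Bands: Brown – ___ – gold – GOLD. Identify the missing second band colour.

1.5 Ω = 15 × 10^-1.
The second band gives digit 5 of the significand, and 5 is green.

green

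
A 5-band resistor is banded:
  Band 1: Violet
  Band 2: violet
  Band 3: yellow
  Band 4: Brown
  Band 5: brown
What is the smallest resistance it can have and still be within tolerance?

Violet → 7 (first significant figure)
Violet → 7 (second significant figure)
Yellow → 4 (third significant figure)
Brown → ×10 multiplier
Brown → ±1% tolerance
774 × 10 = 7740 Ω
Smallest = 7740 × (1 − 1/100) = 7662.6 Ω.

7662.6 Ω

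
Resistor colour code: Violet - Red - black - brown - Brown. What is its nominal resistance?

Violet → 7 (first significant figure)
Red → 2 (second significant figure)
Black → 0 (third significant figure)
Brown → ×10 multiplier
720 × 10 = 7200 Ω

7200 Ω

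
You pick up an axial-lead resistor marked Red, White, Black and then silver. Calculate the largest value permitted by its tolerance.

31.9 Ω

Red → 2 (first significant figure)
White → 9 (second significant figure)
Black → ×1 multiplier
Silver → ±10% tolerance
29 × 1 = 29 Ω
Largest = 29 × (1 + 10/100) = 31.9 Ω.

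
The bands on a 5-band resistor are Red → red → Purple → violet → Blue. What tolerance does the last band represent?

The last band, blue, is the tolerance band.
Blue corresponds to ±0.25%.

±0.25%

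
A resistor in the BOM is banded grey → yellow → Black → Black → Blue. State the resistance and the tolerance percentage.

840 Ω ±0.25%

Grey → 8 (first significant figure)
Yellow → 4 (second significant figure)
Black → 0 (third significant figure)
Black → ×1 multiplier
Blue → ±0.25% tolerance
840 × 1 = 840 Ω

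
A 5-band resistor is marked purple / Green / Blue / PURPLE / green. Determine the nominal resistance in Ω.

7560000000 Ω

Violet → 7 (first significant figure)
Green → 5 (second significant figure)
Blue → 6 (third significant figure)
Violet → ×10^7 multiplier
756 × 10000000 = 7560000000 Ω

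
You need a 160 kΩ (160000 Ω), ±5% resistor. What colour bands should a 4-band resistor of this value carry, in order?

brown, blue, yellow, gold

160000 Ω = 16 × 10^4.
1 → brown
6 → blue
Multiplier 10^4 → yellow.
±5% tolerance → gold.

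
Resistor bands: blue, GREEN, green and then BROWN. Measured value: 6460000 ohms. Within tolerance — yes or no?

Blue → 6 (first significant figure)
Green → 5 (second significant figure)
Green → ×10^5 multiplier
Brown → ±1% tolerance
65 × 100000 = 6500000 Ω
Allowed range: 6435000 Ω to 6565000 Ω.
6460000 ohms lies inside that range.

yes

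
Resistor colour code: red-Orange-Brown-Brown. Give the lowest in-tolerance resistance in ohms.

227.7 Ω

Red → 2 (first significant figure)
Orange → 3 (second significant figure)
Brown → ×10 multiplier
Brown → ±1% tolerance
23 × 10 = 230 Ω
Lowest = 230 × (1 − 1/100) = 227.7 Ω.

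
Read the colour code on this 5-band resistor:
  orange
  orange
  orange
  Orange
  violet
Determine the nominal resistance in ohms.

333000 Ω

Orange → 3 (first significant figure)
Orange → 3 (second significant figure)
Orange → 3 (third significant figure)
Orange → ×10^3 multiplier
333 × 1000 = 333000 Ω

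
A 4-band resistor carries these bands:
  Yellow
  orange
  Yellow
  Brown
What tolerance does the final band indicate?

±1%

The last band, brown, is the tolerance band.
Brown corresponds to ±1%.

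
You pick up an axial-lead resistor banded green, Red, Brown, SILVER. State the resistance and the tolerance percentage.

Green → 5 (first significant figure)
Red → 2 (second significant figure)
Brown → ×10 multiplier
Silver → ±10% tolerance
52 × 10 = 520 Ω

520 Ω ±10%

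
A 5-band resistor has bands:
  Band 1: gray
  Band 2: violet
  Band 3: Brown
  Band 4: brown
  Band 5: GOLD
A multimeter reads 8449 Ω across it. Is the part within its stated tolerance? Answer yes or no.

Grey → 8 (first significant figure)
Violet → 7 (second significant figure)
Brown → 1 (third significant figure)
Brown → ×10 multiplier
Gold → ±5% tolerance
871 × 10 = 8710 Ω
Allowed range: 8274.5 Ω to 9145.5 Ω.
8449 Ω lies inside that range.

yes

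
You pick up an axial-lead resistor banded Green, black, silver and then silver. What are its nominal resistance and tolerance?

Green → 5 (first significant figure)
Black → 0 (second significant figure)
Silver → ×0.01 multiplier
Silver → ±10% tolerance
50 × 0.01 = 0.5 Ω

0.5 Ω ±10%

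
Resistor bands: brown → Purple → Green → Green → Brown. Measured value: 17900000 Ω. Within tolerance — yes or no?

Brown → 1 (first significant figure)
Violet → 7 (second significant figure)
Green → 5 (third significant figure)
Green → ×10^5 multiplier
Brown → ±1% tolerance
175 × 100000 = 17500000 Ω
Allowed range: 17325000 Ω to 17675000 Ω.
17900000 Ω lies outside that range.

no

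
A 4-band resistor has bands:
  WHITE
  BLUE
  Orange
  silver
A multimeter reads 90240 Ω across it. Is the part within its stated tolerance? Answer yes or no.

White → 9 (first significant figure)
Blue → 6 (second significant figure)
Orange → ×10^3 multiplier
Silver → ±10% tolerance
96 × 1000 = 96000 Ω
Allowed range: 86400 Ω to 105600 Ω.
90240 Ω lies inside that range.

yes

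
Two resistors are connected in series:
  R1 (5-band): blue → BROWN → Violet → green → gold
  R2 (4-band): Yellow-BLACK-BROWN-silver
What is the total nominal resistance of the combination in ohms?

61700400 Ω

R1: blue, brown, violet → 617; green ×10^5 → 61700000 Ω.
R2: yellow, black → 40; brown ×10 → 400 Ω.
Series: 61700000 + 400 = 61700400 Ω.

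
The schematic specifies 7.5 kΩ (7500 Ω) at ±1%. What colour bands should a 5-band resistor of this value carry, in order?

7500 Ω = 750 × 10^1.
7 → violet
5 → green
0 → black
Multiplier 10^1 → brown.
±1% tolerance → brown.

violet, green, black, brown, brown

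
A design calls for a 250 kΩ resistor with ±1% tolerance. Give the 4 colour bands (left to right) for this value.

red, green, yellow, brown

250000 Ω = 25 × 10^4.
2 → red
5 → green
Multiplier 10^4 → yellow.
±1% tolerance → brown.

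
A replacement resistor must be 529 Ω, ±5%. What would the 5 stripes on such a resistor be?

529 Ω = 529 × 10^0.
5 → green
2 → red
9 → white
Multiplier 10^0 → black.
±5% tolerance → gold.

green, red, white, black, gold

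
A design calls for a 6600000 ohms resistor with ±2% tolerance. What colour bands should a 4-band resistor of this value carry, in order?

6600000 Ω = 66 × 10^5.
6 → blue
6 → blue
Multiplier 10^5 → green.
±2% tolerance → red.

blue, blue, green, red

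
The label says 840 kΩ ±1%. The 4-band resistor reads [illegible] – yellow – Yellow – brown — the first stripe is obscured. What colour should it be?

grey

840000 Ω = 84 × 10^4.
The first band gives digit 8 of the significand, and 8 is grey.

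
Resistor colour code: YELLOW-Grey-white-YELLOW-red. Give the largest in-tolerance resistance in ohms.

4987800 Ω

Yellow → 4 (first significant figure)
Grey → 8 (second significant figure)
White → 9 (third significant figure)
Yellow → ×10^4 multiplier
Red → ±2% tolerance
489 × 10000 = 4890000 Ω
Largest = 4890000 × (1 + 2/100) = 4987800 Ω.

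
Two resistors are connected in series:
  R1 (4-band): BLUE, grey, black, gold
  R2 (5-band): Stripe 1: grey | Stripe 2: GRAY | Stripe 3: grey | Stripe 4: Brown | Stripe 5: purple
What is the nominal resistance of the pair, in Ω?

R1: blue, grey → 68; black ×1 → 68 Ω.
R2: grey, grey, grey → 888; brown ×10 → 8880 Ω.
Series: 68 + 8880 = 8948 Ω.

8948 Ω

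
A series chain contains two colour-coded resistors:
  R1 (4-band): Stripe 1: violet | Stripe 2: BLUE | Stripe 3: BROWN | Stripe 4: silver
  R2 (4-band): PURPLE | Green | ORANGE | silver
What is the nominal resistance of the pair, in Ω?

75760 Ω

R1: violet, blue → 76; brown ×10 → 760 Ω.
R2: violet, green → 75; orange ×10^3 → 75000 Ω.
Series: 760 + 75000 = 75760 Ω.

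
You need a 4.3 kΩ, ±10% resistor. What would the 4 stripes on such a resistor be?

4300 Ω = 43 × 10^2.
4 → yellow
3 → orange
Multiplier 10^2 → red.
±10% tolerance → silver.

yellow, orange, red, silver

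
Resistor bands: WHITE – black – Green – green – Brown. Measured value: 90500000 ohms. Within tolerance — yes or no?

yes

White → 9 (first significant figure)
Black → 0 (second significant figure)
Green → 5 (third significant figure)
Green → ×10^5 multiplier
Brown → ±1% tolerance
905 × 100000 = 90500000 Ω
Allowed range: 89595000 Ω to 91405000 Ω.
90500000 ohms lies inside that range.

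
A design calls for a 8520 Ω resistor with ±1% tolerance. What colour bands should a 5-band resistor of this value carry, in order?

grey, green, red, brown, brown

8520 Ω = 852 × 10^1.
8 → grey
5 → green
2 → red
Multiplier 10^1 → brown.
±1% tolerance → brown.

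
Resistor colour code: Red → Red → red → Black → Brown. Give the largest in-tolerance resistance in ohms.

224.22 Ω

Red → 2 (first significant figure)
Red → 2 (second significant figure)
Red → 2 (third significant figure)
Black → ×1 multiplier
Brown → ±1% tolerance
222 × 1 = 222 Ω
Largest = 222 × (1 + 1/100) = 224.22 Ω.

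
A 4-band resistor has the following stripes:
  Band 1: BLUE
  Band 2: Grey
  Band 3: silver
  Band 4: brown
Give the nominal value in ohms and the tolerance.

Blue → 6 (first significant figure)
Grey → 8 (second significant figure)
Silver → ×0.01 multiplier
Brown → ±1% tolerance
68 × 0.01 = 0.68 Ω

0.68 Ω ±1%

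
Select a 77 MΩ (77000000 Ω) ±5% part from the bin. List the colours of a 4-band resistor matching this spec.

violet, violet, blue, gold

77000000 Ω = 77 × 10^6.
7 → violet
7 → violet
Multiplier 10^6 → blue.
±5% tolerance → gold.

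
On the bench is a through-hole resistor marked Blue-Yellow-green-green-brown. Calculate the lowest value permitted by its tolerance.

63855000 Ω

Blue → 6 (first significant figure)
Yellow → 4 (second significant figure)
Green → 5 (third significant figure)
Green → ×10^5 multiplier
Brown → ±1% tolerance
645 × 100000 = 64500000 Ω
Lowest = 64500000 × (1 − 1/100) = 63855000 Ω.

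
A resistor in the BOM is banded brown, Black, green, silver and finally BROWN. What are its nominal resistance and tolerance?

Brown → 1 (first significant figure)
Black → 0 (second significant figure)
Green → 5 (third significant figure)
Silver → ×0.01 multiplier
Brown → ±1% tolerance
105 × 0.01 = 1.05 Ω

1.05 Ω ±1%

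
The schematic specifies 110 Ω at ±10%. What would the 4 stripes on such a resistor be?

brown, brown, brown, silver

110 Ω = 11 × 10^1.
1 → brown
1 → brown
Multiplier 10^1 → brown.
±10% tolerance → silver.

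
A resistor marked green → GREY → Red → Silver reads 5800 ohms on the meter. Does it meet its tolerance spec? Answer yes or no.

yes

Green → 5 (first significant figure)
Grey → 8 (second significant figure)
Red → ×10^2 multiplier
Silver → ±10% tolerance
58 × 100 = 5800 Ω
Allowed range: 5220 Ω to 6380 Ω.
5800 ohms lies inside that range.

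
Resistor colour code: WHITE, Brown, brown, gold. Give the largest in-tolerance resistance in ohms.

955.5 Ω

White → 9 (first significant figure)
Brown → 1 (second significant figure)
Brown → ×10 multiplier
Gold → ±5% tolerance
91 × 10 = 910 Ω
Largest = 910 × (1 + 5/100) = 955.5 Ω.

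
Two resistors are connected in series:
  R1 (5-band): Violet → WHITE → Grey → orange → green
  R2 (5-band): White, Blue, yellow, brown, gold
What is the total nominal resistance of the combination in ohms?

R1: violet, white, grey → 798; orange ×10^3 → 798000 Ω.
R2: white, blue, yellow → 964; brown ×10 → 9640 Ω.
Series: 798000 + 9640 = 807640 Ω.

807640 Ω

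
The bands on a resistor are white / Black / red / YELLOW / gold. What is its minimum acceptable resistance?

8569000 Ω

White → 9 (first significant figure)
Black → 0 (second significant figure)
Red → 2 (third significant figure)
Yellow → ×10^4 multiplier
Gold → ±5% tolerance
902 × 10000 = 9020000 Ω
Minimum = 9020000 × (1 − 5/100) = 8569000 Ω.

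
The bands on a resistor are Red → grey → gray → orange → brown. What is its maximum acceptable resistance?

290880 Ω

Red → 2 (first significant figure)
Grey → 8 (second significant figure)
Grey → 8 (third significant figure)
Orange → ×10^3 multiplier
Brown → ±1% tolerance
288 × 1000 = 288000 Ω
Maximum = 288000 × (1 + 1/100) = 290880 Ω.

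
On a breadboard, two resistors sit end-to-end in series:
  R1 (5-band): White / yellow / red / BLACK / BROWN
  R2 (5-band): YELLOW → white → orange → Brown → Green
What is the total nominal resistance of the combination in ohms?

R1: white, yellow, red → 942; black ×1 → 942 Ω.
R2: yellow, white, orange → 493; brown ×10 → 4930 Ω.
Series: 942 + 4930 = 5872 Ω.

5872 Ω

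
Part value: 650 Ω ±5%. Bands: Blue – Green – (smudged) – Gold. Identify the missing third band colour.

brown

650 Ω = 65 × 10^1.
The third band is the multiplier, 10^1, which is brown.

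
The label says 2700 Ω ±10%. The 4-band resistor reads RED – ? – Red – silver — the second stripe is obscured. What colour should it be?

2700 Ω = 27 × 10^2.
The second band gives digit 7 of the significand, and 7 is violet.

violet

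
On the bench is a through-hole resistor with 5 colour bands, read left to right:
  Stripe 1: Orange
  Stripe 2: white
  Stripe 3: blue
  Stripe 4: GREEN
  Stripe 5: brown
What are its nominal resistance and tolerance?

Orange → 3 (first significant figure)
White → 9 (second significant figure)
Blue → 6 (third significant figure)
Green → ×10^5 multiplier
Brown → ±1% tolerance
396 × 100000 = 39600000 Ω

39600000 Ω ±1%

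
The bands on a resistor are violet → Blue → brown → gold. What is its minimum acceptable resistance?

Violet → 7 (first significant figure)
Blue → 6 (second significant figure)
Brown → ×10 multiplier
Gold → ±5% tolerance
76 × 10 = 760 Ω
Minimum = 760 × (1 − 5/100) = 722 Ω.

722 Ω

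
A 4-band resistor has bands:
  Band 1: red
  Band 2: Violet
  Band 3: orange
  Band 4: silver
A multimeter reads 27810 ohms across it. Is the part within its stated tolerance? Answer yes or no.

Red → 2 (first significant figure)
Violet → 7 (second significant figure)
Orange → ×10^3 multiplier
Silver → ±10% tolerance
27 × 1000 = 27000 Ω
Allowed range: 24300 Ω to 29700 Ω.
27810 ohms lies inside that range.

yes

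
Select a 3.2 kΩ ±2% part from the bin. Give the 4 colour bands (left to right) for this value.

orange, red, red, red

3200 Ω = 32 × 10^2.
3 → orange
2 → red
Multiplier 10^2 → red.
±2% tolerance → red.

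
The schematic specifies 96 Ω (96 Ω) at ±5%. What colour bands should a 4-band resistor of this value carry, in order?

96 Ω = 96 × 10^0.
9 → white
6 → blue
Multiplier 10^0 → black.
±5% tolerance → gold.

white, blue, black, gold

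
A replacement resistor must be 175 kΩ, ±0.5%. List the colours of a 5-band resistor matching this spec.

brown, violet, green, orange, green

175000 Ω = 175 × 10^3.
1 → brown
7 → violet
5 → green
Multiplier 10^3 → orange.
±0.5% tolerance → green.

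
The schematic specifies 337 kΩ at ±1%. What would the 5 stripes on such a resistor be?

orange, orange, violet, orange, brown

337000 Ω = 337 × 10^3.
3 → orange
3 → orange
7 → violet
Multiplier 10^3 → orange.
±1% tolerance → brown.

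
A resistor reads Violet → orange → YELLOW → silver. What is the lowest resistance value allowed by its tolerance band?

Violet → 7 (first significant figure)
Orange → 3 (second significant figure)
Yellow → ×10^4 multiplier
Silver → ±10% tolerance
73 × 10000 = 730000 Ω
Lowest = 730000 × (1 − 10/100) = 657000 Ω.

657000 Ω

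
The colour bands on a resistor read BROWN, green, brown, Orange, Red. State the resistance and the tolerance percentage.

Brown → 1 (first significant figure)
Green → 5 (second significant figure)
Brown → 1 (third significant figure)
Orange → ×10^3 multiplier
Red → ±2% tolerance
151 × 1000 = 151000 Ω

151000 Ω ±2%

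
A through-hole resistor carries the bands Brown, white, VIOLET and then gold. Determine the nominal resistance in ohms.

190000000 Ω

Brown → 1 (first significant figure)
White → 9 (second significant figure)
Violet → ×10^7 multiplier
19 × 10000000 = 190000000 Ω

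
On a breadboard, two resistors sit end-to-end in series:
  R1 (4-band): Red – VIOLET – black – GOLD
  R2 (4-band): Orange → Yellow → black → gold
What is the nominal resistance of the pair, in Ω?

R1: red, violet → 27; black ×1 → 27 Ω.
R2: orange, yellow → 34; black ×1 → 34 Ω.
Series: 27 + 34 = 61 Ω.

61 Ω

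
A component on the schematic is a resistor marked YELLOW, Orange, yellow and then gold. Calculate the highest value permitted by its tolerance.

451500 Ω

Yellow → 4 (first significant figure)
Orange → 3 (second significant figure)
Yellow → ×10^4 multiplier
Gold → ±5% tolerance
43 × 10000 = 430000 Ω
Highest = 430000 × (1 + 5/100) = 451500 Ω.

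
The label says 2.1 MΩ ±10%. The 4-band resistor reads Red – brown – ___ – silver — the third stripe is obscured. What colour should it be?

green

2100000 Ω = 21 × 10^5.
The third band is the multiplier, 10^5, which is green.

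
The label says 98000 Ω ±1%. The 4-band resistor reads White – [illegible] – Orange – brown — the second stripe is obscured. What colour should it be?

98000 Ω = 98 × 10^3.
The second band gives digit 8 of the significand, and 8 is grey.

grey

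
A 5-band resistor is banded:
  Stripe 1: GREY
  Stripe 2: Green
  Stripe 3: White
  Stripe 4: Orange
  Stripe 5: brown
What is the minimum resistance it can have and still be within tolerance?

Grey → 8 (first significant figure)
Green → 5 (second significant figure)
White → 9 (third significant figure)
Orange → ×10^3 multiplier
Brown → ±1% tolerance
859 × 1000 = 859000 Ω
Minimum = 859000 × (1 − 1/100) = 850410 Ω.

850410 Ω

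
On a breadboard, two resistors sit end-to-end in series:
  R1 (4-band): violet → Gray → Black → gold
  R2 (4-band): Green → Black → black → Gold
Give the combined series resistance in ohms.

R1: violet, grey → 78; black ×1 → 78 Ω.
R2: green, black → 50; black ×1 → 50 Ω.
Series: 78 + 50 = 128 Ω.

128 Ω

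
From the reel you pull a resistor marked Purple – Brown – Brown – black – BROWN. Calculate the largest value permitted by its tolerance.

Violet → 7 (first significant figure)
Brown → 1 (second significant figure)
Brown → 1 (third significant figure)
Black → ×1 multiplier
Brown → ±1% tolerance
711 × 1 = 711 Ω
Largest = 711 × (1 + 1/100) = 718.11 Ω.

718.11 Ω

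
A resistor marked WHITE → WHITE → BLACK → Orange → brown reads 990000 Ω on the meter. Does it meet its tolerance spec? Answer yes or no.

White → 9 (first significant figure)
White → 9 (second significant figure)
Black → 0 (third significant figure)
Orange → ×10^3 multiplier
Brown → ±1% tolerance
990 × 1000 = 990000 Ω
Allowed range: 980100 Ω to 999900 Ω.
990000 Ω lies inside that range.

yes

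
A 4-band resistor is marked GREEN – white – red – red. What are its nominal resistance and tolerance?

Green → 5 (first significant figure)
White → 9 (second significant figure)
Red → ×10^2 multiplier
Red → ±2% tolerance
59 × 100 = 5900 Ω

5900 Ω ±2%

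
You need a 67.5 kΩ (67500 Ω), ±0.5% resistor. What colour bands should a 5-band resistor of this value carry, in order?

67500 Ω = 675 × 10^2.
6 → blue
7 → violet
5 → green
Multiplier 10^2 → red.
±0.5% tolerance → green.

blue, violet, green, red, green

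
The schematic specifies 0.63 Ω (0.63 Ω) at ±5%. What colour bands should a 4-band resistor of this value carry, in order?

blue, orange, silver, gold

0.63 Ω = 63 × 10^-2.
6 → blue
3 → orange
Multiplier 10^-2 → silver.
±5% tolerance → gold.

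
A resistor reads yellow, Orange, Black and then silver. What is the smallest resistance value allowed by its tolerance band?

Yellow → 4 (first significant figure)
Orange → 3 (second significant figure)
Black → ×1 multiplier
Silver → ±10% tolerance
43 × 1 = 43 Ω
Smallest = 43 × (1 − 10/100) = 38.7 Ω.

38.7 Ω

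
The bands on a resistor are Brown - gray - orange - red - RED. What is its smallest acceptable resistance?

Brown → 1 (first significant figure)
Grey → 8 (second significant figure)
Orange → 3 (third significant figure)
Red → ×10^2 multiplier
Red → ±2% tolerance
183 × 100 = 18300 Ω
Smallest = 18300 × (1 − 2/100) = 17934 Ω.

17934 Ω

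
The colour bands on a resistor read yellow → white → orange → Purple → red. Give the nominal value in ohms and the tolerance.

4930000000 Ω ±2%

Yellow → 4 (first significant figure)
White → 9 (second significant figure)
Orange → 3 (third significant figure)
Violet → ×10^7 multiplier
Red → ±2% tolerance
493 × 10000000 = 4930000000 Ω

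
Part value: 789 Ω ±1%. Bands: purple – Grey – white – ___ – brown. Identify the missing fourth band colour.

black

789 Ω = 789 × 10^0.
The fourth band is the multiplier, 10^0, which is black.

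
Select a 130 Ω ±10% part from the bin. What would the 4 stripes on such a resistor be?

brown, orange, brown, silver

130 Ω = 13 × 10^1.
1 → brown
3 → orange
Multiplier 10^1 → brown.
±10% tolerance → silver.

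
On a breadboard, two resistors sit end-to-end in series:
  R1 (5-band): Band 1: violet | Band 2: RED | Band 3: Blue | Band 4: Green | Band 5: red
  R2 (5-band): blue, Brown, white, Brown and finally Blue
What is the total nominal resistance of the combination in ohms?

72606190 Ω

R1: violet, red, blue → 726; green ×10^5 → 72600000 Ω.
R2: blue, brown, white → 619; brown ×10 → 6190 Ω.
Series: 72600000 + 6190 = 72606190 Ω.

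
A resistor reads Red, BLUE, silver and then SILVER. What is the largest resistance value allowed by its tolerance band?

Red → 2 (first significant figure)
Blue → 6 (second significant figure)
Silver → ×0.01 multiplier
Silver → ±10% tolerance
26 × 0.01 = 0.26 Ω
Largest = 0.26 × (1 + 10/100) = 0.286 Ω.

0.286 Ω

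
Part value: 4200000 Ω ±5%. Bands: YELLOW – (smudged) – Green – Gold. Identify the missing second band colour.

4200000 Ω = 42 × 10^5.
The second band gives digit 2 of the significand, and 2 is red.

red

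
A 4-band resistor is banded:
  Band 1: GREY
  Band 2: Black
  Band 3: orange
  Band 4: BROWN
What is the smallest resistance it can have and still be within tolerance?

Grey → 8 (first significant figure)
Black → 0 (second significant figure)
Orange → ×10^3 multiplier
Brown → ±1% tolerance
80 × 1000 = 80000 Ω
Smallest = 80000 × (1 − 1/100) = 79200 Ω.

79200 Ω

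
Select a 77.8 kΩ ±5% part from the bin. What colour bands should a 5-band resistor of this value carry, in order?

77800 Ω = 778 × 10^2.
7 → violet
7 → violet
8 → grey
Multiplier 10^2 → red.
±5% tolerance → gold.

violet, violet, grey, red, gold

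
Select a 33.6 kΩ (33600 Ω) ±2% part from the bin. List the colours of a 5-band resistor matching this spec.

33600 Ω = 336 × 10^2.
3 → orange
3 → orange
6 → blue
Multiplier 10^2 → red.
±2% tolerance → red.

orange, orange, blue, red, red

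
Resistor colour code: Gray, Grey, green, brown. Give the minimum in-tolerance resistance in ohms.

8712000 Ω

Grey → 8 (first significant figure)
Grey → 8 (second significant figure)
Green → ×10^5 multiplier
Brown → ±1% tolerance
88 × 100000 = 8800000 Ω
Minimum = 8800000 × (1 − 1/100) = 8712000 Ω.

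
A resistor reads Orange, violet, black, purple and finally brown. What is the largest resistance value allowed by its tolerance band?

Orange → 3 (first significant figure)
Violet → 7 (second significant figure)
Black → 0 (third significant figure)
Violet → ×10^7 multiplier
Brown → ±1% tolerance
370 × 10000000 = 3700000000 Ω
Largest = 3700000000 × (1 + 1/100) = 3737000000 Ω.

3737000000 Ω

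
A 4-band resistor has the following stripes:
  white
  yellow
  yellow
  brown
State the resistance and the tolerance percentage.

White → 9 (first significant figure)
Yellow → 4 (second significant figure)
Yellow → ×10^4 multiplier
Brown → ±1% tolerance
94 × 10000 = 940000 Ω

940000 Ω ±1%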